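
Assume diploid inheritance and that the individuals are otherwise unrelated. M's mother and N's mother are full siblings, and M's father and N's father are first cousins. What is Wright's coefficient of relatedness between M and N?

0.15625

Relatedness sums over independent paths through distinct common ancestors.
M and N are related in two ways: first cousins through their mothers (r = 1/8) and second cousins through their fathers (r = 1/32).
r = 1/8 + 1/32 = 5/32 = 0.15625.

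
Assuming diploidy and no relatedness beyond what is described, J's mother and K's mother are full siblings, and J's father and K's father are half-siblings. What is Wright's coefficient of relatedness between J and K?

0.1875

Independent pedigree routes through distinct common ancestors add.
J and K are related in two ways: first cousins through their mothers (r = 1/8) and half first cousins through their fathers (r = 1/16).
r = 1/8 + 1/16 = 0.1875.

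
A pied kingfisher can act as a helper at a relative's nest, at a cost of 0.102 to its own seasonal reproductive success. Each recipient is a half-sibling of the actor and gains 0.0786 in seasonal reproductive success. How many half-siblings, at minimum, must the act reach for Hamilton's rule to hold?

6

r to a half-sibling = 1/4 (half-sibs share one parent — one path of length 2: r = (1/2)^2 = 1/4).
Hamilton's rule: n·r·B > C  ⇒  n > C/(r·B) = 0.102/(0.25·0.0786) = 5.191.
The smallest integer exceeding 5.191 is 6.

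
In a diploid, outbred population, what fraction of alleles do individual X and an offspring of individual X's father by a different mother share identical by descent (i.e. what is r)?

0.25

Each parent–offspring link contributes a factor of 1/2, and independent paths through distinct common ancestors add.
Half-sibs share one parent — one path of length 2: r = (1/2)^2 = 1/4.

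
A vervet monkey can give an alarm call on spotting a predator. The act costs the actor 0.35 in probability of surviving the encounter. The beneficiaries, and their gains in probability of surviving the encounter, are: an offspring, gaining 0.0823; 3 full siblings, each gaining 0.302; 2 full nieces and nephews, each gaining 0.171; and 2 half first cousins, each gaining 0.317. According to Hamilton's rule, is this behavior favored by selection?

Yes

Hamilton's rule: the trait is favored when the sum of r·B over every recipient exceeds the actor's cost C.
r to an offspring = 1/2 (one parent–offspring link: r = (1/2)^1 = 1/2).
r to a full sibling = 0.5 (full sibs share both parents — two paths of length 2: r = 2·(1/2)^2 = 1/2).
r to a full niece or nephew = 0.25 (full aunt/uncle↔niece/nephew: two paths of length 3 through the shared grandparent pair: r = 2·(1/2)^3 = 1/4).
r to a half first cousin = 1/16 (half first cousins share one grandparent — one path of length 4: r = (1/2)^4 = 1/16).
Summing one r·B term per recipient: 1·0.5·0.0823 + 3·0.5·0.302 + 2·0.25·0.171 + 2·0.0625·0.317 = 0.619275.
0.619275 > 0.35: the indirect benefit exceeds the cost.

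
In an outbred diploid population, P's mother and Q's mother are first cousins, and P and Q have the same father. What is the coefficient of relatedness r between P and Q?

0.28125

Independent pedigree routes through distinct common ancestors add.
P and Q are related in two ways: second cousins through their mothers (r = 1/32) and half-sibs through their shared father (r = 1/4).
r = 1/32 + 1/4 = 0.28125.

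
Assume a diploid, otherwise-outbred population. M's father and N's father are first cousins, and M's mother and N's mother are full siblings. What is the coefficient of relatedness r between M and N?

0.15625

Wright's path rule: contributions from independent ancestry routes add.
M and N are related in two ways: second cousins through their fathers (r = 1/32) and first cousins through their mothers (r = 1/8).
r = 1/32 + 1/8 = 0.15625.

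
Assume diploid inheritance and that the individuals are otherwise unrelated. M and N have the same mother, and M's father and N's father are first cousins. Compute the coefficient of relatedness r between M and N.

Wright's path rule: contributions from independent ancestry routes add.
M and N are related in two ways: half-sibs through their shared mother (r = 1/4) and second cousins through their fathers (r = 1/32).
r = 1/4 + 1/32 = 9/32 = 0.28125.

0.28125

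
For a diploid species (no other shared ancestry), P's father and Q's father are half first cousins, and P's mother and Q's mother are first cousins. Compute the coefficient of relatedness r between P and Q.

0.046875

Independent pedigree routes through distinct common ancestors add.
P and Q are related in two ways: half second cousins through their fathers (r = 1/64) and second cousins through their mothers (r = 1/32).
r = 1/64 + 1/32 = 0.046875.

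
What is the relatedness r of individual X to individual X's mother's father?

Each parent–offspring link contributes a factor of 1/2, and independent paths through distinct common ancestors add.
Two parent–offspring links: r = (1/2)^2 = 1/4.

0.25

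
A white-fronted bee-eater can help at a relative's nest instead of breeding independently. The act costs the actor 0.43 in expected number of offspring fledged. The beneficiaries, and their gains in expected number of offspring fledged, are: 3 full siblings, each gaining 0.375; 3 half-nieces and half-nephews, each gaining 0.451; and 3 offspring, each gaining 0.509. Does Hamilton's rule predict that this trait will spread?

Hamilton's rule: the trait is favored when the sum of r·B over every recipient exceeds the actor's cost C.
r to a full sibling = 1/2 (full sibs share both parents — two paths of length 2: r = 2·(1/2)^2 = 1/2).
r to a half-niece or half-nephew = 1/8 (half-aunt/uncle↔niece/nephew: one path of length 3: r = (1/2)^3 = 1/8).
r to an offspring = 1/2 (one parent–offspring link: r = (1/2)^1 = 1/2).
Summing one r·B term per recipient: 3·0.5·0.375 + 3·0.125·0.451 + 3·0.5·0.509 = 1.495125.
1.495125 > 0.43: the indirect benefit exceeds the cost.

Yes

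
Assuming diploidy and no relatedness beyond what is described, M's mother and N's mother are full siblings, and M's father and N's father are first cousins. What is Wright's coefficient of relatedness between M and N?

Wright's path rule: contributions from independent ancestry routes add.
M and N are related in two ways: first cousins through their mothers (r = 1/8) and second cousins through their fathers (r = 1/32).
r = 1/8 + 1/32 = 0.15625.

0.15625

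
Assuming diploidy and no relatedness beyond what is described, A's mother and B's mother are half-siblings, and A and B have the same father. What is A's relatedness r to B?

With two independent routes of shared ancestry, r is the sum of the two contributions.
A and B are related in two ways: half first cousins through their mothers (r = 1/16) and half-sibs through their shared father (r = 1/4).
r = 1/16 + 1/4 = 5/16 = 0.3125.

0.3125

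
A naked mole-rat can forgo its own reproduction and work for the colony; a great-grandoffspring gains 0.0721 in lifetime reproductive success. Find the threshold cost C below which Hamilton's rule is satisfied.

0.0090125

r to a great-grandoffspring = 1/8 (three parent–offspring links: r = (1/2)^3 = 1/8).
Hamilton's rule: n·r·B > C, so the trait is favored while C < n·r·B = 1·0.125·0.0721 = 0.0090125.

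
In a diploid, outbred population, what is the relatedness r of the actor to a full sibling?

0.5

Full sibs share both parents — two paths of length 2: r = 2·(1/2)^2 = 1/2.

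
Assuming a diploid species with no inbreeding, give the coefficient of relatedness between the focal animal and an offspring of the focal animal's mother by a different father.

Each parent–offspring link contributes a factor of 1/2, and independent paths through distinct common ancestors add.
Half-sibs share one parent — one path of length 2: r = (1/2)^2 = 1/4.

0.25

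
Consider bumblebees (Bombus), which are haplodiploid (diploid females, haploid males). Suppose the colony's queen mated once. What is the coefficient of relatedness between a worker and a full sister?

Haplodiploid full sisters inherit their father's entire haploid genome identically (contributing 1/2) and on average half of their mother's contribution (1/2 · 1/2 = 1/4); r = 1/2 + 1/4 = 3/4.

0.75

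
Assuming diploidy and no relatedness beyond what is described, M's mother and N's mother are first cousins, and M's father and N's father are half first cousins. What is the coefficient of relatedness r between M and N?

Relatedness sums over independent paths through distinct common ancestors.
M and N are related in two ways: second cousins through their mothers (r = 1/32) and half second cousins through their fathers (r = 1/64).
r = 1/32 + 1/64 = 3/64 = 0.046875.

0.046875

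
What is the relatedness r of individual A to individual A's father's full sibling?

Each parent–offspring link contributes a factor of 1/2, and independent paths through distinct common ancestors add.
Full aunt/uncle↔niece/nephew: two paths of length 3 through the shared grandparent pair: r = 2·(1/2)^3 = 1/4.

0.25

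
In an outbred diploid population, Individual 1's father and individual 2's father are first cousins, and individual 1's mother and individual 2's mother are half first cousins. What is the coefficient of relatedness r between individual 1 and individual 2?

Wright's path rule: contributions from independent ancestry routes add.
Individual 1 and individual 2 are related in two ways: second cousins through their fathers (r = 1/32) and half second cousins through their mothers (r = 1/64).
r = 1/32 + 1/64 = 3/64 = 0.046875.

0.046875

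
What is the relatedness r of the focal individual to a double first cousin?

0.25

Each parent–offspring link contributes a factor of 1/2, and independent paths through distinct common ancestors add.
Double first cousins share both grandparent pairs — four paths of length 4: r = 4·(1/2)^4 = 1/4.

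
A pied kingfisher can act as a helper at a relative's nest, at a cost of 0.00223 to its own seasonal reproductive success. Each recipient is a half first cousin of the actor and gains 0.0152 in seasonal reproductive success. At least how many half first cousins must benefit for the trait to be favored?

r to a half first cousin = 1/16 (half first cousins share one grandparent — one path of length 4: r = (1/2)^4 = 1/16).
Hamilton's rule: n·r·B > C  ⇒  n > C/(r·B) = 0.00223/(0.0625·0.0152) = 2.347.
The smallest integer exceeding 2.347 is 3.

3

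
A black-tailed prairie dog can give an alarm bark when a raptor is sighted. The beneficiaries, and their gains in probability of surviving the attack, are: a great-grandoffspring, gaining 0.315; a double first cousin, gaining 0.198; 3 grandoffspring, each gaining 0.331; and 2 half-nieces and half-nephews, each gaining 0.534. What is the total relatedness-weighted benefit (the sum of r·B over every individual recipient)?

r to a great-grandoffspring = 0.125 (three parent–offspring links: r = (1/2)^3 = 1/8).
r to a double first cousin = 0.25 (double first cousins share both grandparent pairs — four paths of length 4: r = 4·(1/2)^4 = 1/4).
r to a grandoffspring = 0.25 (two parent–offspring links: r = (1/2)^2 = 1/4).
r to a half-niece or half-nephew = 1/8 (half-aunt/uncle↔niece/nephew: one path of length 3: r = (1/2)^3 = 1/8).
Summing one r·B term per recipient: 1·0.125·0.315 + 1·0.25·0.198 + 3·0.25·0.331 + 2·0.125·0.534 = 0.470625.

0.470625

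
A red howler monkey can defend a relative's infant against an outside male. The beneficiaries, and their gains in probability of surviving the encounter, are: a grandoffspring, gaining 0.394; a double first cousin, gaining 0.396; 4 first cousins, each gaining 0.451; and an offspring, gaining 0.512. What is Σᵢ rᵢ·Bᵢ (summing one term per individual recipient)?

0.679

r to a grandoffspring = 1/4 (two parent–offspring links: r = (1/2)^2 = 1/4).
r to a double first cousin = 0.25 (double first cousins share both grandparent pairs — four paths of length 4: r = 4·(1/2)^4 = 1/4).
r to a first cousin = 0.125 (first cousins share one grandparent pair — two paths of length 4: r = 2·(1/2)^4 = 1/8).
r to an offspring = 0.5 (one parent–offspring link: r = (1/2)^1 = 1/2).
Summing one r·B term per recipient: 1·0.25·0.394 + 1·0.25·0.396 + 4·0.125·0.451 + 1·0.5·0.512 = 0.679.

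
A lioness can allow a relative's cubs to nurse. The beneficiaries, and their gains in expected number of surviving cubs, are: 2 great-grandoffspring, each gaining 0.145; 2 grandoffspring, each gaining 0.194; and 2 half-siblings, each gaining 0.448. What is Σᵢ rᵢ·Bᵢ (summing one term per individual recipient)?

0.35725

r to a great-grandoffspring = 0.125 (three parent–offspring links: r = (1/2)^3 = 1/8).
r to a grandoffspring = 1/4 (two parent–offspring links: r = (1/2)^2 = 1/4).
r to a half-sibling = 0.25 (half-sibs share one parent — one path of length 2: r = (1/2)^2 = 1/4).
Summing one r·B term per recipient: 2·0.125·0.145 + 2·0.25·0.194 + 2·0.25·0.448 = 0.35725.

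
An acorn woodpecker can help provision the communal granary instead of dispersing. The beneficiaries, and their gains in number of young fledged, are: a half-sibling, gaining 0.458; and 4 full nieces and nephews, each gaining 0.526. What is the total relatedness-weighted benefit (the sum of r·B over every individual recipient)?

r to a half-sibling = 1/4 (half-sibs share one parent — one path of length 2: r = (1/2)^2 = 1/4).
r to a full niece or nephew = 0.25 (full aunt/uncle↔niece/nephew: two paths of length 3 through the shared grandparent pair: r = 2·(1/2)^3 = 1/4).
Summing one r·B term per recipient: 1·0.25·0.458 + 4·0.25·0.526 = 0.6405.

0.6405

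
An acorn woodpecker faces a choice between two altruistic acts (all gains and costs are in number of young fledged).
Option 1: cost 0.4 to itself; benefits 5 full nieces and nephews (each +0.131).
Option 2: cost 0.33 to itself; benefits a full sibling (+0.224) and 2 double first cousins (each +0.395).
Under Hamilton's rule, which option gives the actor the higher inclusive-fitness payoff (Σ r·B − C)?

Option 2

Option 1: r to a full niece or nephew = 0.25.
Option 1: Σ r·B − C = (5·0.25·0.131) − 0.4 = -0.23625.
Option 2: r to a full sibling = 0.5.
Option 2: r to a double first cousin = 0.25.
Option 2: Σ r·B − C = (1·0.5·0.224 + 2·0.25·0.395) − 0.33 = -0.0205.
Option 2 has the higher net inclusive-fitness payoff.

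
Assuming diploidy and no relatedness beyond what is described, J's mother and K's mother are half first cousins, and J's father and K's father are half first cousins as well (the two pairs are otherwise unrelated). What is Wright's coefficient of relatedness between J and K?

0.03125

With two independent routes of shared ancestry, r is the sum of the two contributions.
J and K are related in two ways: half second cousins through their mothers (r = 1/64) and half second cousins through their fathers (r = 1/64).
r = 1/64 + 1/64 = 1/32 = 0.03125.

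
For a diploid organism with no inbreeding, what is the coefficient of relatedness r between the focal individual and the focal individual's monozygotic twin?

Each parent–offspring link contributes a factor of 1/2, and independent paths through distinct common ancestors add.
Monozygotic twins share every allele identical by descent: r = 1.

1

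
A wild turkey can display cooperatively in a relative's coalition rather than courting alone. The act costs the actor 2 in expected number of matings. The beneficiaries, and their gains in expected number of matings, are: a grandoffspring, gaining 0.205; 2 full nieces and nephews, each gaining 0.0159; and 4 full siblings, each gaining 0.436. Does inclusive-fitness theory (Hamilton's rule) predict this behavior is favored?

Hamilton's rule: the trait is favored when the sum of r·B over every recipient exceeds the actor's cost C.
r to a grandoffspring = 1/4 (two parent–offspring links: r = (1/2)^2 = 1/4).
r to a full niece or nephew = 1/4 (full aunt/uncle↔niece/nephew: two paths of length 3 through the shared grandparent pair: r = 2·(1/2)^3 = 1/4).
r to a full sibling = 1/2 (full sibs share both parents — two paths of length 2: r = 2·(1/2)^2 = 1/2).
Summing one r·B term per recipient: 1·0.25·0.205 + 2·0.25·0.0159 + 4·0.5·0.436 = 0.9312.
0.9312 < 2: the indirect benefit is less than the cost.

No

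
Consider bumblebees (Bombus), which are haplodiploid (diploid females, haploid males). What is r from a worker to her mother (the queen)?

0.5

One meiotic link between diploid queen and diploid daughter: r = 1/2.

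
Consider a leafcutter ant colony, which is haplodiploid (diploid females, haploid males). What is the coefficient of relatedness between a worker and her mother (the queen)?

0.5

One meiotic link between diploid queen and diploid daughter: r = 1/2.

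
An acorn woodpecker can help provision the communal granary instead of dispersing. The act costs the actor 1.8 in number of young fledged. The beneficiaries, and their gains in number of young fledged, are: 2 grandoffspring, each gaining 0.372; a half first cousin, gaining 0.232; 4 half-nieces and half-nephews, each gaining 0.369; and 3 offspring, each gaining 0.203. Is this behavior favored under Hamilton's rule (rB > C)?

No

Hamilton's rule: the trait is favored when the sum of r·B over every recipient exceeds the actor's cost C.
r to a grandoffspring = 0.25 (two parent–offspring links: r = (1/2)^2 = 1/4).
r to a half first cousin = 1/16 (half first cousins share one grandparent — one path of length 4: r = (1/2)^4 = 1/16).
r to a half-niece or half-nephew = 0.125 (half-aunt/uncle↔niece/nephew: one path of length 3: r = (1/2)^3 = 1/8).
r to an offspring = 1/2 (one parent–offspring link: r = (1/2)^1 = 1/2).
Summing one r·B term per recipient: 2·0.25·0.372 + 1·0.0625·0.232 + 4·0.125·0.369 + 3·0.5·0.203 = 0.6895.
0.6895 < 1.8: the indirect benefit is less than the cost.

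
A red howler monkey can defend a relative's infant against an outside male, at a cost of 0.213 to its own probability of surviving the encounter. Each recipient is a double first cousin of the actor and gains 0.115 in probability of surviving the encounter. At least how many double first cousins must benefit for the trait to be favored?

r to a double first cousin = 0.25 (double first cousins share both grandparent pairs — four paths of length 4: r = 4·(1/2)^4 = 1/4).
Hamilton's rule: n·r·B > C  ⇒  n > C/(r·B) = 0.213/(0.25·0.115) = 7.409.
The smallest integer exceeding 7.409 is 8.

8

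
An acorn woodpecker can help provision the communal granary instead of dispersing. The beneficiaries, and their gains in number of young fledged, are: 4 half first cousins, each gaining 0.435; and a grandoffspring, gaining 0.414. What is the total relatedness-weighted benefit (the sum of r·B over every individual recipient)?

0.21225

r to a half first cousin = 0.0625 (half first cousins share one grandparent — one path of length 4: r = (1/2)^4 = 1/16).
r to a grandoffspring = 1/4 (two parent–offspring links: r = (1/2)^2 = 1/4).
Summing one r·B term per recipient: 4·0.0625·0.435 + 1·0.25·0.414 = 0.21225.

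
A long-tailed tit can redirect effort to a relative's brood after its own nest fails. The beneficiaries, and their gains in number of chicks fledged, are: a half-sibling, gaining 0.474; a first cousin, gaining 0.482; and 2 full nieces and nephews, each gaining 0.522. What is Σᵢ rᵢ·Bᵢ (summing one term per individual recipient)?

0.43975

r to a half-sibling = 0.25 (half-sibs share one parent — one path of length 2: r = (1/2)^2 = 1/4).
r to a first cousin = 1/8 (first cousins share one grandparent pair — two paths of length 4: r = 2·(1/2)^4 = 1/8).
r to a full niece or nephew = 0.25 (full aunt/uncle↔niece/nephew: two paths of length 3 through the shared grandparent pair: r = 2·(1/2)^3 = 1/4).
Summing one r·B term per recipient: 1·0.25·0.474 + 1·0.125·0.482 + 2·0.25·0.522 = 0.43975.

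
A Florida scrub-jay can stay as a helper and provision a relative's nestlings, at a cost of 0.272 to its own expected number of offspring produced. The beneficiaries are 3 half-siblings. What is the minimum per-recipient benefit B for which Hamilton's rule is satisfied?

0.3627

r to a half-sibling = 0.25 (half-sibs share one parent — one path of length 2: r = (1/2)^2 = 1/4).
Hamilton's rule with n recipients of equal r: n·r·B > C, so B > C/(n·r) = 0.272/(3·0.25) = 0.3627.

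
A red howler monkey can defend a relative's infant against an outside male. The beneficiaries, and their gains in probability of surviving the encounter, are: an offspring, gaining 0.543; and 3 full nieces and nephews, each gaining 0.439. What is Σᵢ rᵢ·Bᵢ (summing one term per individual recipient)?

r to an offspring = 1/2 (one parent–offspring link: r = (1/2)^1 = 1/2).
r to a full niece or nephew = 1/4 (full aunt/uncle↔niece/nephew: two paths of length 3 through the shared grandparent pair: r = 2·(1/2)^3 = 1/4).
Summing one r·B term per recipient: 1·0.5·0.543 + 3·0.25·0.439 = 0.60075.

0.60075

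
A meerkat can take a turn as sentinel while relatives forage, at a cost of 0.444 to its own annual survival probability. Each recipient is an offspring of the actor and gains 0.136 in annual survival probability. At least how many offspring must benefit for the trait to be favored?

r to an offspring = 0.5 (one parent–offspring link: r = (1/2)^1 = 1/2).
Hamilton's rule: n·r·B > C  ⇒  n > C/(r·B) = 0.444/(0.5·0.136) = 6.529.
The smallest integer exceeding 6.529 is 7.

7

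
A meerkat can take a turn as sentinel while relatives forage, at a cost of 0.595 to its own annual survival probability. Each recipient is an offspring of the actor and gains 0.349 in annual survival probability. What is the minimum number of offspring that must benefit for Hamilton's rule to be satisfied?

4

r to an offspring = 0.5 (one parent–offspring link: r = (1/2)^1 = 1/2).
Hamilton's rule: n·r·B > C  ⇒  n > C/(r·B) = 0.595/(0.5·0.349) = 3.41.
The smallest integer exceeding 3.41 is 4.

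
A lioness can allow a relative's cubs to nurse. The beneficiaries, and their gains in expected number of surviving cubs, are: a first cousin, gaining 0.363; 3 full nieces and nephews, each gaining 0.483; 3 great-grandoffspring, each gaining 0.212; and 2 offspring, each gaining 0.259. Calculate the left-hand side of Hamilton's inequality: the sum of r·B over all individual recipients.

0.746125

r to a first cousin = 0.125 (first cousins share one grandparent pair — two paths of length 4: r = 2·(1/2)^4 = 1/8).
r to a full niece or nephew = 0.25 (full aunt/uncle↔niece/nephew: two paths of length 3 through the shared grandparent pair: r = 2·(1/2)^3 = 1/4).
r to a great-grandoffspring = 0.125 (three parent–offspring links: r = (1/2)^3 = 1/8).
r to an offspring = 1/2 (one parent–offspring link: r = (1/2)^1 = 1/2).
Summing one r·B term per recipient: 1·0.125·0.363 + 3·0.25·0.483 + 3·0.125·0.212 + 2·0.5·0.259 = 0.746125.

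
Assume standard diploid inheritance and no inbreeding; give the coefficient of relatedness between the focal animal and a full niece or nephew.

0.25

Full aunt/uncle↔niece/nephew: two paths of length 3 through the shared grandparent pair: r = 2·(1/2)^3 = 1/4.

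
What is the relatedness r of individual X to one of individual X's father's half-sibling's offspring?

Each parent–offspring link contributes a factor of 1/2, and independent paths through distinct common ancestors add.
Half first cousins share one grandparent — one path of length 4: r = (1/2)^4 = 1/16.

0.0625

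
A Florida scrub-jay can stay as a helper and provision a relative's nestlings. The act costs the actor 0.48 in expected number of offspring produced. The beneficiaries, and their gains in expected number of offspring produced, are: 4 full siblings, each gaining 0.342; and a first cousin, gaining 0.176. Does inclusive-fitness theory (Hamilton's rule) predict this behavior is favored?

Hamilton's rule: the trait is favored when the sum of r·B over every recipient exceeds the actor's cost C.
r to a full sibling = 0.5 (full sibs share both parents — two paths of length 2: r = 2·(1/2)^2 = 1/2).
r to a first cousin = 0.125 (first cousins share one grandparent pair — two paths of length 4: r = 2·(1/2)^4 = 1/8).
Summing one r·B term per recipient: 4·0.5·0.342 + 1·0.125·0.176 = 0.706.
0.706 > 0.48: the indirect benefit exceeds the cost.

Yes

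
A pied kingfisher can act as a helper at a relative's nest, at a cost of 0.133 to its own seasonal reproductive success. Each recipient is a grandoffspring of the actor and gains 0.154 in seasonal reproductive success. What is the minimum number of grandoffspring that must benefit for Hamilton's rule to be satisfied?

r to a grandoffspring = 0.25 (two parent–offspring links: r = (1/2)^2 = 1/4).
Hamilton's rule: n·r·B > C  ⇒  n > C/(r·B) = 0.133/(0.25·0.154) = 3.455.
The smallest integer exceeding 3.455 is 4.

4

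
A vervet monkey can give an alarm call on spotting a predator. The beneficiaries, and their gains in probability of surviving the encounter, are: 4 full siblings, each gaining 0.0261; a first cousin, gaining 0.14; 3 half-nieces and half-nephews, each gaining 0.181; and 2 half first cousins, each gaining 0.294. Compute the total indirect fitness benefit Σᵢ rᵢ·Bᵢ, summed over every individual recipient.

r to a full sibling = 0.5 (full sibs share both parents — two paths of length 2: r = 2·(1/2)^2 = 1/2).
r to a first cousin = 0.125 (first cousins share one grandparent pair — two paths of length 4: r = 2·(1/2)^4 = 1/8).
r to a half-niece or half-nephew = 0.125 (half-aunt/uncle↔niece/nephew: one path of length 3: r = (1/2)^3 = 1/8).
r to a half first cousin = 0.0625 (half first cousins share one grandparent — one path of length 4: r = (1/2)^4 = 1/16).
Summing one r·B term per recipient: 4·0.5·0.0261 + 1·0.125·0.14 + 3·0.125·0.181 + 2·0.0625·0.294 = 0.174325.

0.174325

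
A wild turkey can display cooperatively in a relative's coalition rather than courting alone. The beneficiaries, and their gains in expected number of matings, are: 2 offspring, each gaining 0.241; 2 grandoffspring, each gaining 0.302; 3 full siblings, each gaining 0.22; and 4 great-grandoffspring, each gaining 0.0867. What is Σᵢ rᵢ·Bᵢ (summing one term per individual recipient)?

r to an offspring = 0.5 (one parent–offspring link: r = (1/2)^1 = 1/2).
r to a grandoffspring = 0.25 (two parent–offspring links: r = (1/2)^2 = 1/4).
r to a full sibling = 0.5 (full sibs share both parents — two paths of length 2: r = 2·(1/2)^2 = 1/2).
r to a great-grandoffspring = 1/8 (three parent–offspring links: r = (1/2)^3 = 1/8).
Summing one r·B term per recipient: 2·0.5·0.241 + 2·0.25·0.302 + 3·0.5·0.22 + 4·0.125·0.0867 = 0.76535.

0.76535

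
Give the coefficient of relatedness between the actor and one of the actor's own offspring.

0.5

Each parent–offspring link contributes a factor of 1/2, and independent paths through distinct common ancestors add.
One parent–offspring link: r = (1/2)^1 = 1/2.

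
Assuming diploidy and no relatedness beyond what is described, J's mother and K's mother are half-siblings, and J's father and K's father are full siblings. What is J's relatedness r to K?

Independent pedigree routes through distinct common ancestors add.
J and K are related in two ways: half first cousins through their mothers (r = 1/16) and first cousins through their fathers (r = 1/8).
r = 1/16 + 1/8 = 3/16 = 0.1875.

0.1875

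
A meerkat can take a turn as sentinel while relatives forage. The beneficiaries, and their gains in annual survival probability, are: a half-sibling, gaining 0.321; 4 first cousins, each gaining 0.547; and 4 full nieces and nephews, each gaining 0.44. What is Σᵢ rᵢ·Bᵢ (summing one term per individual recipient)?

r to a half-sibling = 0.25 (half-sibs share one parent — one path of length 2: r = (1/2)^2 = 1/4).
r to a first cousin = 1/8 (first cousins share one grandparent pair — two paths of length 4: r = 2·(1/2)^4 = 1/8).
r to a full niece or nephew = 0.25 (full aunt/uncle↔niece/nephew: two paths of length 3 through the shared grandparent pair: r = 2·(1/2)^3 = 1/4).
Summing one r·B term per recipient: 1·0.25·0.321 + 4·0.125·0.547 + 4·0.25·0.44 = 0.79375.

0.79375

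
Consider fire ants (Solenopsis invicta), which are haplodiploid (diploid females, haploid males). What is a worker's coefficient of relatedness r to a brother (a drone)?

Her haploid brother carries none of their father's genes and a random half of their mother's genome; that half matches the maternal half of her own genome with probability 1/2: r = 1/2 · 1/2 = 1/4.

0.25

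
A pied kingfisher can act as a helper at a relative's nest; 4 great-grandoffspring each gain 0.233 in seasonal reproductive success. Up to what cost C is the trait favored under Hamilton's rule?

0.1165

r to a great-grandoffspring = 0.125 (three parent–offspring links: r = (1/2)^3 = 1/8).
Hamilton's rule: n·r·B > C, so the trait is favored while C < n·r·B = 4·0.125·0.233 = 0.1165.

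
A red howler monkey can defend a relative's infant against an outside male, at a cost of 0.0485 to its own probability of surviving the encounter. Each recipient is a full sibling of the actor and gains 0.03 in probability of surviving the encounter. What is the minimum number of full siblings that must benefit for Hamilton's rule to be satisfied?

r to a full sibling = 0.5 (full sibs share both parents — two paths of length 2: r = 2·(1/2)^2 = 1/2).
Hamilton's rule: n·r·B > C  ⇒  n > C/(r·B) = 0.0485/(0.5·0.03) = 3.233.
The smallest integer exceeding 3.233 is 4.

4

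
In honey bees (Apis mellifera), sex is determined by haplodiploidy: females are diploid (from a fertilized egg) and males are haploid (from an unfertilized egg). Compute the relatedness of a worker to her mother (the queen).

0.5

One meiotic link between diploid queen and diploid daughter: r = 1/2.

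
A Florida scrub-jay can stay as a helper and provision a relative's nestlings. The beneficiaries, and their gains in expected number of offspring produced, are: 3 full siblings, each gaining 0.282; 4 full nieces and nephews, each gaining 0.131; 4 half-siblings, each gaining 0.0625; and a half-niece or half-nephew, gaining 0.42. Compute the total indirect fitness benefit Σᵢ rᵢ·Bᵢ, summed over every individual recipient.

0.669

r to a full sibling = 1/2 (full sibs share both parents — two paths of length 2: r = 2·(1/2)^2 = 1/2).
r to a full niece or nephew = 0.25 (full aunt/uncle↔niece/nephew: two paths of length 3 through the shared grandparent pair: r = 2·(1/2)^3 = 1/4).
r to a half-sibling = 0.25 (half-sibs share one parent — one path of length 2: r = (1/2)^2 = 1/4).
r to a half-niece or half-nephew = 1/8 (half-aunt/uncle↔niece/nephew: one path of length 3: r = (1/2)^3 = 1/8).
Summing one r·B term per recipient: 3·0.5·0.282 + 4·0.25·0.131 + 4·0.25·0.0625 + 1·0.125·0.42 = 0.669.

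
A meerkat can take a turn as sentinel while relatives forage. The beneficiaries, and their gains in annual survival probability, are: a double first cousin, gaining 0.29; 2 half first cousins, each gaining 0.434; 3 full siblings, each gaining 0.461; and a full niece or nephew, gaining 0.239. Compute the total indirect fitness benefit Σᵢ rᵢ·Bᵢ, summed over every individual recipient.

r to a double first cousin = 1/4 (double first cousins share both grandparent pairs — four paths of length 4: r = 4·(1/2)^4 = 1/4).
r to a half first cousin = 0.0625 (half first cousins share one grandparent — one path of length 4: r = (1/2)^4 = 1/16).
r to a full sibling = 1/2 (full sibs share both parents — two paths of length 2: r = 2·(1/2)^2 = 1/2).
r to a full niece or nephew = 0.25 (full aunt/uncle↔niece/nephew: two paths of length 3 through the shared grandparent pair: r = 2·(1/2)^3 = 1/4).
Summing one r·B term per recipient: 1·0.25·0.29 + 2·0.0625·0.434 + 3·0.5·0.461 + 1·0.25·0.239 = 0.878.

0.878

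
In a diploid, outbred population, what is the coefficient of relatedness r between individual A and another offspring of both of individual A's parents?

Each parent–offspring link contributes a factor of 1/2, and independent paths through distinct common ancestors add.
Full sibs share both parents — two paths of length 2: r = 2·(1/2)^2 = 1/2.

0.5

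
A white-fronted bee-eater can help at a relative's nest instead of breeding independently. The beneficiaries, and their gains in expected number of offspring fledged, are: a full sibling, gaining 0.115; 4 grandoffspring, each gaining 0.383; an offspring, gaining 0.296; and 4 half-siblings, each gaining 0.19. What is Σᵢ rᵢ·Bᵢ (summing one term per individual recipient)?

0.7785

r to a full sibling = 1/2 (full sibs share both parents — two paths of length 2: r = 2·(1/2)^2 = 1/2).
r to a grandoffspring = 1/4 (two parent–offspring links: r = (1/2)^2 = 1/4).
r to an offspring = 0.5 (one parent–offspring link: r = (1/2)^1 = 1/2).
r to a half-sibling = 0.25 (half-sibs share one parent — one path of length 2: r = (1/2)^2 = 1/4).
Summing one r·B term per recipient: 1·0.5·0.115 + 4·0.25·0.383 + 1·0.5·0.296 + 4·0.25·0.19 = 0.7785.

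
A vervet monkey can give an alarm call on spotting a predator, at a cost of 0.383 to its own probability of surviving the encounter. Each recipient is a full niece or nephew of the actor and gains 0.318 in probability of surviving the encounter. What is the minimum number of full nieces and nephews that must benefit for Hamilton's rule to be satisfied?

r to a full niece or nephew = 1/4 (full aunt/uncle↔niece/nephew: two paths of length 3 through the shared grandparent pair: r = 2·(1/2)^3 = 1/4).
Hamilton's rule: n·r·B > C  ⇒  n > C/(r·B) = 0.383/(0.25·0.318) = 4.818.
The smallest integer exceeding 4.818 is 5.

5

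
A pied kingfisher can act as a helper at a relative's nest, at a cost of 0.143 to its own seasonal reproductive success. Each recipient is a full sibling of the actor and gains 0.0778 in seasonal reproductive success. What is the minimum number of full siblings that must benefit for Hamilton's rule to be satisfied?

r to a full sibling = 1/2 (full sibs share both parents — two paths of length 2: r = 2·(1/2)^2 = 1/2).
Hamilton's rule: n·r·B > C  ⇒  n > C/(r·B) = 0.143/(0.5·0.0778) = 3.676.
The smallest integer exceeding 3.676 is 4.

4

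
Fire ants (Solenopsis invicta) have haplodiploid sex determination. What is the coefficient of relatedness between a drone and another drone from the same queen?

0.5

Haploid brothers each carry a random half of the queen's diploid genome, so on average they share half: r = 1/2.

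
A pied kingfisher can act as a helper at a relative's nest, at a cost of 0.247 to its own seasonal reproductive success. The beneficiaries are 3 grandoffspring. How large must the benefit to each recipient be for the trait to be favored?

r to a grandoffspring = 0.25 (two parent–offspring links: r = (1/2)^2 = 1/4).
Hamilton's rule with n recipients of equal r: n·r·B > C, so B > C/(n·r) = 0.247/(3·0.25) = 0.3293.

0.3293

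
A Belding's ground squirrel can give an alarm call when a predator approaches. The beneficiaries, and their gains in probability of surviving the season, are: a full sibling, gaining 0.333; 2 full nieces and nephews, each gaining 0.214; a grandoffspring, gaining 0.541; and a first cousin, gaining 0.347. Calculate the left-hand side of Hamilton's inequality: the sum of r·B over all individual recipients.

r to a full sibling = 0.5 (full sibs share both parents — two paths of length 2: r = 2·(1/2)^2 = 1/2).
r to a full niece or nephew = 1/4 (full aunt/uncle↔niece/nephew: two paths of length 3 through the shared grandparent pair: r = 2·(1/2)^3 = 1/4).
r to a grandoffspring = 1/4 (two parent–offspring links: r = (1/2)^2 = 1/4).
r to a first cousin = 1/8 (first cousins share one grandparent pair — two paths of length 4: r = 2·(1/2)^4 = 1/8).
Summing one r·B term per recipient: 1·0.5·0.333 + 2·0.25·0.214 + 1·0.25·0.541 + 1·0.125·0.347 = 0.452125.

0.452125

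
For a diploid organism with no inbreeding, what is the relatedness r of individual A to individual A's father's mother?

0.25

Each parent–offspring link contributes a factor of 1/2, and independent paths through distinct common ancestors add.
Two parent–offspring links: r = (1/2)^2 = 1/4.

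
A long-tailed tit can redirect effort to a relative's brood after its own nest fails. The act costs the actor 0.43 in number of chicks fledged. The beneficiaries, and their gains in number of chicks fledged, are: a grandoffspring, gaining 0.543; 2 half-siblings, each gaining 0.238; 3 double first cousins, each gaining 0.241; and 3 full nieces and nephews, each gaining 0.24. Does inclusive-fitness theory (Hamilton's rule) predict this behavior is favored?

Yes

Hamilton's rule: the trait is favored when the sum of r·B over every recipient exceeds the actor's cost C.
r to a grandoffspring = 0.25 (two parent–offspring links: r = (1/2)^2 = 1/4).
r to a half-sibling = 0.25 (half-sibs share one parent — one path of length 2: r = (1/2)^2 = 1/4).
r to a double first cousin = 1/4 (double first cousins share both grandparent pairs — four paths of length 4: r = 4·(1/2)^4 = 1/4).
r to a full niece or nephew = 1/4 (full aunt/uncle↔niece/nephew: two paths of length 3 through the shared grandparent pair: r = 2·(1/2)^3 = 1/4).
Summing one r·B term per recipient: 1·0.25·0.543 + 2·0.25·0.238 + 3·0.25·0.241 + 3·0.25·0.24 = 0.6155.
0.6155 > 0.43: the indirect benefit exceeds the cost.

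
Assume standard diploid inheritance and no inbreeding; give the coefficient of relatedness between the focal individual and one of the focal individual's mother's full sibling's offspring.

Each parent–offspring link contributes a factor of 1/2, and independent paths through distinct common ancestors add.
First cousins share one grandparent pair — two paths of length 4: r = 2·(1/2)^4 = 1/8.

0.125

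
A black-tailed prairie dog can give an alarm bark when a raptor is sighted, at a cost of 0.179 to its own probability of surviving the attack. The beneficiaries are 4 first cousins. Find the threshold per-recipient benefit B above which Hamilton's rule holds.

0.358

r to a first cousin = 1/8 (first cousins share one grandparent pair — two paths of length 4: r = 2·(1/2)^4 = 1/8).
Hamilton's rule with n recipients of equal r: n·r·B > C, so B > C/(n·r) = 0.179/(4·0.125) = 0.358.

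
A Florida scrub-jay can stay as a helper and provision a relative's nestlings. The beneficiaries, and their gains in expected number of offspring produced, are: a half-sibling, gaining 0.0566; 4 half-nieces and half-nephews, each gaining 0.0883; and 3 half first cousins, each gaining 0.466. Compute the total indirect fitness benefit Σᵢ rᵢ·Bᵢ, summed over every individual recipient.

0.145675

r to a half-sibling = 0.25 (half-sibs share one parent — one path of length 2: r = (1/2)^2 = 1/4).
r to a half-niece or half-nephew = 0.125 (half-aunt/uncle↔niece/nephew: one path of length 3: r = (1/2)^3 = 1/8).
r to a half first cousin = 1/16 (half first cousins share one grandparent — one path of length 4: r = (1/2)^4 = 1/16).
Summing one r·B term per recipient: 1·0.25·0.0566 + 4·0.125·0.0883 + 3·0.0625·0.466 = 0.145675.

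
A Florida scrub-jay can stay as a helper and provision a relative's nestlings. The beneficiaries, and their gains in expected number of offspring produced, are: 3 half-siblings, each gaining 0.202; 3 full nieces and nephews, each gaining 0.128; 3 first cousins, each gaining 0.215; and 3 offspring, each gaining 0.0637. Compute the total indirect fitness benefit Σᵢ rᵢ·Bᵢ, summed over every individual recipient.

0.423675

r to a half-sibling = 0.25 (half-sibs share one parent — one path of length 2: r = (1/2)^2 = 1/4).
r to a full niece or nephew = 1/4 (full aunt/uncle↔niece/nephew: two paths of length 3 through the shared grandparent pair: r = 2·(1/2)^3 = 1/4).
r to a first cousin = 1/8 (first cousins share one grandparent pair — two paths of length 4: r = 2·(1/2)^4 = 1/8).
r to an offspring = 0.5 (one parent–offspring link: r = (1/2)^1 = 1/2).
Summing one r·B term per recipient: 3·0.25·0.202 + 3·0.25·0.128 + 3·0.125·0.215 + 3·0.5·0.0637 = 0.423675.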